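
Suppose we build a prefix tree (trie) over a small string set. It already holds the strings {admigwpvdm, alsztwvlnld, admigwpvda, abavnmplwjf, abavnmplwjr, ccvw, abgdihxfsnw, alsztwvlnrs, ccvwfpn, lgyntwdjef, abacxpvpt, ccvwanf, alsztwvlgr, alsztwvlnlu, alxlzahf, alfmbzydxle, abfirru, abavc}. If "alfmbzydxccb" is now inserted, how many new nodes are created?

Walking "alfmbzydxccb" from the root, the first 9 characters ("alfmbzydx") follow existing edges; "c" is the first miss.
So 12 − 9 = 3 new nodes.

3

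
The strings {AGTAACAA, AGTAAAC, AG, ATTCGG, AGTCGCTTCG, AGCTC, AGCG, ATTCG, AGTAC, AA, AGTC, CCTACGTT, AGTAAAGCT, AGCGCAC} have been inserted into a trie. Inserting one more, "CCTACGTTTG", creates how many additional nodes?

2

Walking "CCTACGTTTG" from the root, the first 8 characters ("CCTACGTT") follow existing edges; "T" is the first miss.
Each of the 2 remaining characters creates one node.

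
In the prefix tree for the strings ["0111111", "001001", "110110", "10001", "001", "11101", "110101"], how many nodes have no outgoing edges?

A leaf is a node with no children — equivalently, the end of a word that is not a proper prefix of any other stored word.
Those words: "001001", "0111111", "10001", "110101", "110110", "11101"
Leaf count: 6

6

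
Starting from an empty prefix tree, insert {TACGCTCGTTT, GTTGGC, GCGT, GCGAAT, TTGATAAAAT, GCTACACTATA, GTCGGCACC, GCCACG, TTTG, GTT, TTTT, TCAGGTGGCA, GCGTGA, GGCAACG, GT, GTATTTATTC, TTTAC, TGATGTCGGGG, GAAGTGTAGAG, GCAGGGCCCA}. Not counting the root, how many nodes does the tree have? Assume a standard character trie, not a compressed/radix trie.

110

Trace insertions, counting only characters that open a new branch:
  "TACGCTCGTTT" → 11 new (T, A, C, G, C, T, C, G, T, T, T)
  "GTTGGC" → 6 new (G, T, T, G, G, C)
  "GCGT" → prefix "G" already present; 3 new (C, G, T)
  "GCGAAT" → prefix "GCG" already present; 3 new (A, A, T)
  "TTGATAAAAT" → prefix "T" already present; 9 new (T, G, A, T, A, A, A, A, T)
  "GCTACACTATA" → prefix "GC" already present; 9 new (T, A, C, A, C, T, A, T, A)
  "GTCGGCACC" → prefix "GT" already present; 7 new (C, G, G, C, A, C, C)
  "GCCACG" → prefix "GC" already present; 4 new (C, A, C, G)
  "TTTG" → prefix "TT" already present; 2 new (T, G)
  "GTT" → prefix "GTT" already present; 0 new (none)
  "TTTT" → prefix "TTT" already present; 1 new (T)
  "TCAGGTGGCA" → prefix "T" already present; 9 new (C, A, G, G, T, G, G, C, A)
  "GCGTGA" → prefix "GCGT" already present; 2 new (G, A)
  "GGCAACG" → prefix "G" already present; 6 new (G, C, A, A, C, G)
  "GT" → prefix "GT" already present; 0 new (none)
  "GTATTTATTC" → prefix "GT" already present; 8 new (A, T, T, T, A, T, T, C)
  "TTTAC" → prefix "TTT" already present; 2 new (A, C)
  "TGATGTCGGGG" → prefix "T" already present; 10 new (G, A, T, G, T, C, G, G, G, G)
  "GAAGTGTAGAG" → prefix "G" already present; 10 new (A, A, G, T, G, T, A, G, A, G)
  "GCAGGGCCCA" → prefix "GC" already present; 8 new (A, G, G, G, C, C, C, A)
Total nodes = 11 + 6 + 3 + 3 + 9 + 9 + 7 + 4 + 2 + 0 + 1 + 9 + 2 + 6 + 0 + 8 + 2 + 10 + 10 + 8 = 110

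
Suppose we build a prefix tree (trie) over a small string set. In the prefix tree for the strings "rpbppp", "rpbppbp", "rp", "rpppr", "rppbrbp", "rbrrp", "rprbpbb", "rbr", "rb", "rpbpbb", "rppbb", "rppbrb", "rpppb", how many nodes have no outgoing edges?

9

Leaves are exactly the stored words that no other stored word extends.
Those words: "rbrrp", "rpbpbb", "rpbppbp", "rpbppp", "rppbb", "rppbrbp", "rpppb", "rpppr", "rprbpbb"
Leaf count: 9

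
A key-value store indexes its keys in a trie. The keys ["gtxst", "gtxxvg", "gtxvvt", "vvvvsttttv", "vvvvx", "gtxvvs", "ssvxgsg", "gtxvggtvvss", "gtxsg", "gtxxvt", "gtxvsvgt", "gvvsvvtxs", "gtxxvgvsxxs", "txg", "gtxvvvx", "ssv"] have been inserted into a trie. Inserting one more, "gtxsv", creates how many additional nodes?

"gtxs" is already a path in the trie; the remaining "v" must be added.
New nodes needed: |"gtxsv"| − 4 = 5 − 4 = 1.

1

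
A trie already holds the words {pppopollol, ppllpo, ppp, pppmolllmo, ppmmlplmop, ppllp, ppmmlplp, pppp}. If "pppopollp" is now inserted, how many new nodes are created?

Walking "pppopollp" from the root, the first 8 characters ("pppopoll") follow existing edges; "p" is the first miss.
Each of the 1 remaining characters creates one node.

1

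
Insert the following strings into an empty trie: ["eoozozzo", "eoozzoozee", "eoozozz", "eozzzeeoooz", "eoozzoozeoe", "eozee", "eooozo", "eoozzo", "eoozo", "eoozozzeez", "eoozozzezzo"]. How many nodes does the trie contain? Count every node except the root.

Trie structure (* marks end of a word):
(root)
└─ e
   └─ o
      ├─ o
      │  ├─ o
      │  │  └─ z
      │  │     └─ o *
      │  └─ z
      │     ├─ o *
      │     │  └─ z
      │     │     └─ z *
      │     │        ├─ e
      │     │        │  ├─ e
      │     │        │  │  └─ z *
      │     │        │  └─ z
      │     │        │     └─ z
      │     │        │        └─ o *
      │     │        └─ o *
      │     └─ z
      │        └─ o *
      │           └─ o
      │              └─ z
      │                 └─ e
      │                    ├─ e *
      │                    └─ o
      │                       └─ e *
      └─ z
         ├─ e
         │  └─ e *
         └─ z
            └─ z
               └─ e
                  └─ e
                     └─ o
                        └─ o
                           └─ o
                              └─ z *
Counting every labelled node above: 36.

36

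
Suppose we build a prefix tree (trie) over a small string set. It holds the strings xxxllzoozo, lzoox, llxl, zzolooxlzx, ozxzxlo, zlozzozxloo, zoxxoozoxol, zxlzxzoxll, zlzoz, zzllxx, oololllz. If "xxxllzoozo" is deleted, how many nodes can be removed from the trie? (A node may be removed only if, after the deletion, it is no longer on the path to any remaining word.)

10

A node on "xxxllzoozo"'s path can go only if nothing else ends at it or branches off below it.
No other word shares any prefix with "xxxllzoozo", so all 10 of its nodes go.
Nodes removed: 10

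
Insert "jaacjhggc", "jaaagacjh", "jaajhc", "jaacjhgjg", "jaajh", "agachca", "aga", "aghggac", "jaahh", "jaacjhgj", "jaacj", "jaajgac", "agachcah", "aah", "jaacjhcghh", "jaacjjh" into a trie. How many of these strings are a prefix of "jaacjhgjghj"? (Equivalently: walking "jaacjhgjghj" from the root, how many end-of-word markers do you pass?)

3

Walk "jaacjhgjghj" from the root; an end-of-word marker is hit whenever a stored word is a prefix of "jaacjhgjghj".
Prefixes of the query that are stored words: "jaacj", "jaacjhgj", "jaacjhgjg"
Count: 3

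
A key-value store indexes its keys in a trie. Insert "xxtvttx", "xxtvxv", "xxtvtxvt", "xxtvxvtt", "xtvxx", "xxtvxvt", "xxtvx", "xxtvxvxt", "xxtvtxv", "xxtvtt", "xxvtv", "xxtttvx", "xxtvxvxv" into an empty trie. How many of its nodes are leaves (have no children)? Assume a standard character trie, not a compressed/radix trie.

8

Leaves are exactly the stored words that no other stored word extends.
Those words: "xtvxx", "xxtttvx", "xxtvttx", "xxtvtxvt", "xxtvxvtt", "xxtvxvxt", "xxtvxvxv", "xxvtv"
Leaf count: 8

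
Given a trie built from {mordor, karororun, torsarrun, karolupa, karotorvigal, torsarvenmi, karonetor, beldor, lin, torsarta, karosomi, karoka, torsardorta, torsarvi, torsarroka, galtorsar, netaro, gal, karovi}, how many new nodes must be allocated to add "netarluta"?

"netar" is already a path in the trie; the remaining "luta" must be added.
So 9 − 5 = 4 new nodes.

4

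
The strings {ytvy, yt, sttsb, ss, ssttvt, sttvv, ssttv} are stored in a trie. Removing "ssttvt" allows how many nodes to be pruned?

1

Walk "ssttvt" from the leaf back toward the root, removing each node that no remaining word uses.
The suffix "t" (1 node) is used only by "ssttvt"; "ssttv" is itself a stored word, so pruning stops there.
Nodes removed: 1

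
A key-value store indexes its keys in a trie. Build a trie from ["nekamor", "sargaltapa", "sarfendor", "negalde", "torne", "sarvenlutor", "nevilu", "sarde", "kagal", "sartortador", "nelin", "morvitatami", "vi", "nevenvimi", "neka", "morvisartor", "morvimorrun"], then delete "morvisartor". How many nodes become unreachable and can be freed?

A node on "morvisartor"'s path can go only if nothing else ends at it or branches off below it.
The suffix "sartor" (6 nodes) is used only by "morvisartor"; the node for "morvi" still has the child "t", so pruning stops there.
Nodes removed: 6

6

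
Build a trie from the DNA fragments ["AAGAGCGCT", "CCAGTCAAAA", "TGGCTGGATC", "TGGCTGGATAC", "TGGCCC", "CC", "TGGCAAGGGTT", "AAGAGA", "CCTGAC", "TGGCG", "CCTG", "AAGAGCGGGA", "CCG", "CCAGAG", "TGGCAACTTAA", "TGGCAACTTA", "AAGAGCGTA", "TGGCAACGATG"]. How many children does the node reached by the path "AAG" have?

1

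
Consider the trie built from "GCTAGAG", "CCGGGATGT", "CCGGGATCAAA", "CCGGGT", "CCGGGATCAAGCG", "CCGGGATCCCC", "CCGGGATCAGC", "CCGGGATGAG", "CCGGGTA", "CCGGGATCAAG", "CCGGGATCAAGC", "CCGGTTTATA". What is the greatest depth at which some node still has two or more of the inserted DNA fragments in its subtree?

Look for the deepest trie node that still has at least two words in its subtree.
"CCGGGATCAAGC" and "CCGGGATCAAGCG" agree on "CCGGGATCAAGC" (12 characters) before diverging; nothing deeper is shared.
Longest shared-prefix length: 12

12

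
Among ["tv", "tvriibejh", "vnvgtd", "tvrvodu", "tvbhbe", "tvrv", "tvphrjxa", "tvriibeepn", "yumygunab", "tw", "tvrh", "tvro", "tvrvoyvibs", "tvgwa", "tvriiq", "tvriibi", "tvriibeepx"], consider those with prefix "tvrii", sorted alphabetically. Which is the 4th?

Words with prefix "tvrii", in lexicographic order: "tvriibeepn", "tvriibeepx", "tvriibejh", "tvriibi", "tvriiq"
The 4th is tvriibi.

tvriibi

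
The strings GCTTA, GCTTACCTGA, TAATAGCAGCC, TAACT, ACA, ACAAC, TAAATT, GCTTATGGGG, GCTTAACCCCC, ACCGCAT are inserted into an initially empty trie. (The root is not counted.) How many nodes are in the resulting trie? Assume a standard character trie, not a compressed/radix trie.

47

For each word, the new-node count is its length minus the longest prefix already in the trie:
  "GCTTA" → 5 new (G, C, T, T, A)
  "GCTTACCTGA" → prefix "GCTTA" already present; 5 new (C, C, T, G, A)
  "TAATAGCAGCC" → 11 new (T, A, A, T, A, G, C, A, G, C, C)
  "TAACT" → prefix "TAA" already present; 2 new (C, T)
  "ACA" → 3 new (A, C, A)
  "ACAAC" → prefix "ACA" already present; 2 new (A, C)
  "TAAATT" → prefix "TAA" already present; 3 new (A, T, T)
  "GCTTATGGGG" → prefix "GCTTA" already present; 5 new (T, G, G, G, G)
  "GCTTAACCCCC" → prefix "GCTTA" already present; 6 new (A, C, C, C, C, C)
  "ACCGCAT" → prefix "AC" already present; 5 new (C, G, C, A, T)
Total nodes = 5 + 5 + 11 + 2 + 3 + 2 + 3 + 5 + 6 + 5 = 47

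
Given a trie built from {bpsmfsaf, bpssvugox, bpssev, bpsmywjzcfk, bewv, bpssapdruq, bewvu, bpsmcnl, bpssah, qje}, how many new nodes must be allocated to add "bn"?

Walking "bn" from the root, the first 1 characters ("b") follow existing edges; "n" is the first miss.
Each of the 1 remaining characters creates one node.

1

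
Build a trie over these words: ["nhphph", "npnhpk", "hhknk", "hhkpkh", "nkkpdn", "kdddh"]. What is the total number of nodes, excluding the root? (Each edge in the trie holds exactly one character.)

Trie structure (* marks end of a word):
(root)
├─ h
│  └─ h
│     └─ k
│        ├─ n
│        │  └─ k *
│        └─ p
│           └─ k
│              └─ h *
├─ k
│  └─ d
│     └─ d
│        └─ d
│           └─ h *
└─ n
   ├─ h
   │  └─ p
   │     └─ h
   │        └─ p
   │           └─ h *
   ├─ k
   │  └─ k
   │     └─ p
   │        └─ d
   │           └─ n *
   └─ p
      └─ n
         └─ h
            └─ p
               └─ k *
Counting every labelled node above: 29.

29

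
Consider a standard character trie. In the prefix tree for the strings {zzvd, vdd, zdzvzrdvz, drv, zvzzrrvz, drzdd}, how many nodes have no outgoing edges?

6

Leaves are exactly the stored words that no other stored word extends.
Those words: "drv", "drzdd", "vdd", "zdzvzrdvz", "zvzzrrvz", "zzvd"
Leaf count: 6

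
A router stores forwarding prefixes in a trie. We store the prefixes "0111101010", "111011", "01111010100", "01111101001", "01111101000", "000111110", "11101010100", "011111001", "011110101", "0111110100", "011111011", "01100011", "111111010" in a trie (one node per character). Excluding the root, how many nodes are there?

Insert word by word; a character creates a node only if that edge doesn't already exist:
  "0111101010" → 10 new (0, 1, 1, 1, 1, 0, 1, 0, 1, 0)
  "111011" → 6 new (1, 1, 1, 0, 1, 1)
  "01111010100" → prefix "0111101010" already present; 1 new (0)
  "01111101001" → prefix "01111" already present; 6 new (1, 0, 1, 0, 0, 1)
  "01111101000" → prefix "0111110100" already present; 1 new (0)
  "000111110" → prefix "0" already present; 8 new (0, 0, 1, 1, 1, 1, 1, 0)
  "11101010100" → prefix "11101" already present; 6 new (0, 1, 0, 1, 0, 0)
  "011111001" → prefix "0111110" already present; 2 new (0, 1)
  "011110101" → prefix "011110101" already present; 0 new (none)
  "0111110100" → prefix "0111110100" already present; 0 new (none)
  "011111011" → prefix "01111101" already present; 1 new (1)
  "01100011" → prefix "011" already present; 5 new (0, 0, 0, 1, 1)
  "111111010" → prefix "111" already present; 6 new (1, 1, 1, 0, 1, 0)
Total nodes = 10 + 6 + 1 + 6 + 1 + 8 + 6 + 2 + 0 + 0 + 1 + 5 + 6 = 52

52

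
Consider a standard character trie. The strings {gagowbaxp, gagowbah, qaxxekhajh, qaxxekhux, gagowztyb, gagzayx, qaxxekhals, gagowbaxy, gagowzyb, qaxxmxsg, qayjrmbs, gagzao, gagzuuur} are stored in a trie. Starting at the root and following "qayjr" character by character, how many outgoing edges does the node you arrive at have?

1

Walk "qayjr" from the root, arriving at one node.
Distinct next characters after "qayjr": m.
That node has 1 child edge.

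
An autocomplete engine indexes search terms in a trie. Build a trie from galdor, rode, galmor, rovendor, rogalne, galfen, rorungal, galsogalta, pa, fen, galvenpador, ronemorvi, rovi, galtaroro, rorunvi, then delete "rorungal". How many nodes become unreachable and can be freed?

3

A node on "rorungal"'s path can go only if nothing else ends at it or branches off below it.
The suffix "gal" (3 nodes) is used only by "rorungal"; the node for "rorun" still has the child "v", so pruning stops there.
Nodes removed: 3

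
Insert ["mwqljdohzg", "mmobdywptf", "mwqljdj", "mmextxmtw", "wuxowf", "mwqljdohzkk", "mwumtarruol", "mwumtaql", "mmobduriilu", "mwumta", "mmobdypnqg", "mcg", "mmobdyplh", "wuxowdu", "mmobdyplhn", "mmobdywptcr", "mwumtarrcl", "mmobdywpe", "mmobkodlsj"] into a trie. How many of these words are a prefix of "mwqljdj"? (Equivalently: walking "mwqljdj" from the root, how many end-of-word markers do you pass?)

Walk "mwqljdj" from the root; an end-of-word marker is hit whenever a stored word is a prefix of "mwqljdj".
Prefixes of the query that are stored words: "mwqljdj"
Count: 1

1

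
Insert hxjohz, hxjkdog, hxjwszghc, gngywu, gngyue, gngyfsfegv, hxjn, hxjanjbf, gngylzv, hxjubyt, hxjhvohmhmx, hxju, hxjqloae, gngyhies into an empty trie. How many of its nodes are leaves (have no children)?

13

A leaf is a node with no children — equivalently, the end of a word that is not a proper prefix of any other stored word.
Those words: "gngyfsfegv", "gngyhies", "gngylzv", "gngyue", "gngywu", "hxjanjbf", "hxjhvohmhmx", "hxjkdog", "hxjn", "hxjohz", "hxjqloae", "hxjubyt", "hxjwszghc"
Leaf count: 13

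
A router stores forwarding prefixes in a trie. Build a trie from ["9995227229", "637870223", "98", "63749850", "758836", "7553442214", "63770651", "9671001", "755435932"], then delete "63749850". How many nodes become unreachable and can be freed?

A node on "63749850"'s path can go only if nothing else ends at it or branches off below it.
The suffix "49850" (5 nodes) is used only by "63749850"; the node for "637" still has the child "8", so pruning stops there.
Nodes removed: 5

5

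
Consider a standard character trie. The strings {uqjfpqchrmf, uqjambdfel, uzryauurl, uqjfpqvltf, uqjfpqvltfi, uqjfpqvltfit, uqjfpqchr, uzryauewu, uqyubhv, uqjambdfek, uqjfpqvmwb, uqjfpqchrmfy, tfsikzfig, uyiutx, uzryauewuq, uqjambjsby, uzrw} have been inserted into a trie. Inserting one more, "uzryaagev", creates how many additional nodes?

4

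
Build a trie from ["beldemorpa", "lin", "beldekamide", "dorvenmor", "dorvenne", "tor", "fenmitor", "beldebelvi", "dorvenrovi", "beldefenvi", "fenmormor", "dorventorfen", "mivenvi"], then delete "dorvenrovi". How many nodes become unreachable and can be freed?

Walk "dorvenrovi" from the leaf back toward the root, removing each node that no remaining word uses.
The suffix "rovi" (4 nodes) is used only by "dorvenrovi"; the node for "dorven" still has the child "m", so pruning stops there.
Nodes removed: 4

4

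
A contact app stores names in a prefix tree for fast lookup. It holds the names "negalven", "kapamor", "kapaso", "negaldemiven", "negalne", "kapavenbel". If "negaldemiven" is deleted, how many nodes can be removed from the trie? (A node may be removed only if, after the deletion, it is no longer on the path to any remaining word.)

7

After clearing the end-marker at "negaldemiven", prune upward until reaching a node still needed by another word.
The suffix "demiven" (7 nodes) is used only by "negaldemiven"; the node for "negal" still has the child "v", so pruning stops there.
Nodes removed: 7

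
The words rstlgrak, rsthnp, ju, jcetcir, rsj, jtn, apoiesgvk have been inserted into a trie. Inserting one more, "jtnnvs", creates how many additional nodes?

"jtn" is already a path in the trie; the remaining "nvs" must be added.
So 6 − 3 = 3 new nodes.

3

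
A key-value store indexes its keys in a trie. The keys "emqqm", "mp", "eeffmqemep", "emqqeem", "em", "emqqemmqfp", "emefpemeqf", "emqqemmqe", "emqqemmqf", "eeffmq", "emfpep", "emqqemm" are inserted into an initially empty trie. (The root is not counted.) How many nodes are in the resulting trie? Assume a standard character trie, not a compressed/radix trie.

37

Insert word by word; a character creates a node only if that edge doesn't already exist:
  "emqqm" → 5 new (e, m, q, q, m)
  "mp" → 2 new (m, p)
  "eeffmqemep" → prefix "e" already present; 9 new (e, f, f, m, q, e, m, e, p)
  "emqqeem" → prefix "emqq" already present; 3 new (e, e, m)
  "em" → prefix "em" already present; 0 new (none)
  "emqqemmqfp" → prefix "emqqe" already present; 5 new (m, m, q, f, p)
  "emefpemeqf" → prefix "em" already present; 8 new (e, f, p, e, m, e, q, f)
  "emqqemmqe" → prefix "emqqemmq" already present; 1 new (e)
  "emqqemmqf" → prefix "emqqemmqf" already present; 0 new (none)
  "eeffmq" → prefix "eeffmq" already present; 0 new (none)
  "emfpep" → prefix "em" already present; 4 new (f, p, e, p)
  "emqqemm" → prefix "emqqemm" already present; 0 new (none)
Total nodes = 5 + 2 + 9 + 3 + 0 + 5 + 8 + 1 + 0 + 0 + 4 + 0 = 37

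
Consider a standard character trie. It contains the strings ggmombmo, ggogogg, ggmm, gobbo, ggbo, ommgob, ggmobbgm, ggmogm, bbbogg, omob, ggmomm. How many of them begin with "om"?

Filter for entries beginning with "om":
Matches: "ommgob", "omob"
Count: 2

2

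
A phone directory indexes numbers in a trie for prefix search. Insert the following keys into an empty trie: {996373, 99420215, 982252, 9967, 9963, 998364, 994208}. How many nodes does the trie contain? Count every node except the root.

23

Trie structure (* marks end of a word):
(root)
└─ 9
   ├─ 8
   │  └─ 2
   │     └─ 2
   │        └─ 5
   │           └─ 2 *
   └─ 9
      ├─ 4
      │  └─ 2
      │     └─ 0
      │        ├─ 2
      │        │  └─ 1
      │        │     └─ 5 *
      │        └─ 8 *
      ├─ 6
      │  ├─ 3 *
      │  │  └─ 7
      │  │     └─ 3 *
      │  └─ 7 *
      └─ 8
         └─ 3
            └─ 6
               └─ 4 *
Counting every labelled node above: 23.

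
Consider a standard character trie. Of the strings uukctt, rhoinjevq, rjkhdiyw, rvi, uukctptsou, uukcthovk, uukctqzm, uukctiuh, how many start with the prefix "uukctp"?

Walk to "uukctp"; the words in its subtree are exactly those with that prefix.
Matches: "uukctptsou"
Count: 1

1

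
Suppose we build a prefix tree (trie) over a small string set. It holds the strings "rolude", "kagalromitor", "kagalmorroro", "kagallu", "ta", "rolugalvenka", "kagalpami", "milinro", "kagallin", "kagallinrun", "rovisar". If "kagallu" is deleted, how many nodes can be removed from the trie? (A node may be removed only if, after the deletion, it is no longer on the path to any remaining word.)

Walk "kagallu" from the leaf back toward the root, removing each node that no remaining word uses.
The suffix "u" (1 node) is used only by "kagallu"; the node for "kagall" still has the child "i", so pruning stops there.
Nodes removed: 1

1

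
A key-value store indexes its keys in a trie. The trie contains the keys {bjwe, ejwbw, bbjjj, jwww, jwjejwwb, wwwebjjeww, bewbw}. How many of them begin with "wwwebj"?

Traverse to the node for "wwwebj", then collect every word in that subtree.
Words under "wwwebj": wwwebjjeww
Count: 1

1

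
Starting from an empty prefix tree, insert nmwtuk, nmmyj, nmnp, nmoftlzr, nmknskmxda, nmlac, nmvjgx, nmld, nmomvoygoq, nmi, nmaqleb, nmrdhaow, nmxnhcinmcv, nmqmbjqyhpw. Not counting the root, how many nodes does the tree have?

70

Insert word by word; a character creates a node only if that edge doesn't already exist:
  "nmwtuk" → 6 new (n, m, w, t, u, k)
  "nmmyj" → prefix "nm" already present; 3 new (m, y, j)
  "nmnp" → prefix "nm" already present; 2 new (n, p)
  "nmoftlzr" → prefix "nm" already present; 6 new (o, f, t, l, z, r)
  "nmknskmxda" → prefix "nm" already present; 8 new (k, n, s, k, m, x, d, a)
  "nmlac" → prefix "nm" already present; 3 new (l, a, c)
  "nmvjgx" → prefix "nm" already present; 4 new (v, j, g, x)
  "nmld" → prefix "nml" already present; 1 new (d)
  "nmomvoygoq" → prefix "nmo" already present; 7 new (m, v, o, y, g, o, q)
  "nmi" → prefix "nm" already present; 1 new (i)
  "nmaqleb" → prefix "nm" already present; 5 new (a, q, l, e, b)
  "nmrdhaow" → prefix "nm" already present; 6 new (r, d, h, a, o, w)
  "nmxnhcinmcv" → prefix "nm" already present; 9 new (x, n, h, c, i, n, m, c, v)
  "nmqmbjqyhpw" → prefix "nm" already present; 9 new (q, m, b, j, q, y, h, p, w)
Total nodes = 6 + 3 + 2 + 6 + 8 + 3 + 4 + 1 + 7 + 1 + 5 + 6 + 9 + 9 = 70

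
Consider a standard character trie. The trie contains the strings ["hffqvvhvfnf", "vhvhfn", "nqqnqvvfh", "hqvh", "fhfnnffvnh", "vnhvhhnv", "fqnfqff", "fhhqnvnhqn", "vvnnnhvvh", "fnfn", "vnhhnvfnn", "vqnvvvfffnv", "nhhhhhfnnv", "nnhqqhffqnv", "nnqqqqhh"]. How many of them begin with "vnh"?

2

Walk to "vnh"; the words in its subtree are exactly those with that prefix.
Words under "vnh": vnhhnvfnn, vnhvhhnv
Count: 2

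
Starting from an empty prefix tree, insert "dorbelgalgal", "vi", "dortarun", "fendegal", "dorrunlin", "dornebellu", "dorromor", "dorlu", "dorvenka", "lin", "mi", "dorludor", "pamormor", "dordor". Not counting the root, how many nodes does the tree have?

Trace insertions, counting only characters that open a new branch:
  "dorbelgalgal" → 12 new (d, o, r, b, e, l, g, a, l, g, a, l)
  "vi" → 2 new (v, i)
  "dortarun" → prefix "dor" already present; 5 new (t, a, r, u, n)
  "fendegal" → 8 new (f, e, n, d, e, g, a, l)
  "dorrunlin" → prefix "dor" already present; 6 new (r, u, n, l, i, n)
  "dornebellu" → prefix "dor" already present; 7 new (n, e, b, e, l, l, u)
  "dorromor" → prefix "dorr" already present; 4 new (o, m, o, r)
  "dorlu" → prefix "dor" already present; 2 new (l, u)
  "dorvenka" → prefix "dor" already present; 5 new (v, e, n, k, a)
  "lin" → 3 new (l, i, n)
  "mi" → 2 new (m, i)
  "dorludor" → prefix "dorlu" already present; 3 new (d, o, r)
  "pamormor" → 8 new (p, a, m, o, r, m, o, r)
  "dordor" → prefix "dor" already present; 3 new (d, o, r)
Total nodes = 12 + 2 + 5 + 8 + 6 + 7 + 4 + 2 + 5 + 3 + 2 + 3 + 8 + 3 = 70

70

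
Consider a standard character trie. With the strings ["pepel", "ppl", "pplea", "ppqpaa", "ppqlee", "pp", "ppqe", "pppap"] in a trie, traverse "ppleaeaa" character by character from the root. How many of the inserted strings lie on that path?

Walk "ppleaeaa" from the root; an end-of-word marker is hit whenever a stored word is a prefix of "ppleaeaa".
Prefixes of the query that are stored words: "pp", "ppl", "pplea"
Count: 3

3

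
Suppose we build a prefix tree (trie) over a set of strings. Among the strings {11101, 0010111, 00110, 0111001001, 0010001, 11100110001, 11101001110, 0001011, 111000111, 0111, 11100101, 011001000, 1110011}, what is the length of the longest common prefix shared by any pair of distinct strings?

Look for the deepest trie node that still has at least two words in its subtree.
"1110011" and "11100110001" agree on "1110011" (7 characters) before diverging; nothing deeper is shared.
Longest shared-prefix length: 7

7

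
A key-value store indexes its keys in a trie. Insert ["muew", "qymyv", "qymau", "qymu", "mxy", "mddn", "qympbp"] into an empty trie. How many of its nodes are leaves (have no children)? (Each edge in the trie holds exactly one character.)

A leaf is a node with no children — equivalently, the end of a word that is not a proper prefix of any other stored word.
Those words: "mddn", "muew", "mxy", "qymau", "qympbp", "qymu", "qymyv"
Leaf count: 7

7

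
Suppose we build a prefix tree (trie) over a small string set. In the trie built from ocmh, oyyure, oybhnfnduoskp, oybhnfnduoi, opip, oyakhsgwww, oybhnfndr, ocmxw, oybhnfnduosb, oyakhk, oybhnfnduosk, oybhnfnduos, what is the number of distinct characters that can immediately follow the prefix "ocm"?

Follow the path "ocm" to its node, then look at its outgoing edges.
Distinct next characters after "ocm": h, x.
That node has 2 child edges.

2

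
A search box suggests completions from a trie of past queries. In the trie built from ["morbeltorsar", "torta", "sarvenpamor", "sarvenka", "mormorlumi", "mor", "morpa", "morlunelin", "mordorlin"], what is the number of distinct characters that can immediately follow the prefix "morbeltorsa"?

The children of the "morbeltorsa" node are the distinct next characters among strings starting with "morbeltorsa".
Characters that immediately follow "morbeltorsa" among the stored strings: {r}.
That node has 1 child edge.

1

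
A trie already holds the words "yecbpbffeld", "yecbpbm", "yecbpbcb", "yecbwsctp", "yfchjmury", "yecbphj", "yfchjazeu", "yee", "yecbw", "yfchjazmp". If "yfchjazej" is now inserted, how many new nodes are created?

Walking "yfchjazej" from the root, the first 8 characters ("yfchjaze") follow existing edges; "j" is the first miss.
So 9 − 8 = 1 new nodes.

1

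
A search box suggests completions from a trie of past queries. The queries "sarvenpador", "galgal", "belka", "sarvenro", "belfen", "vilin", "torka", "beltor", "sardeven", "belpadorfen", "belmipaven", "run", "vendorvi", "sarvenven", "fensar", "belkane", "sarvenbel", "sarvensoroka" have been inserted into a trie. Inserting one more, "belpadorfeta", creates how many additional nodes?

2

"belpadorfe" is already a path in the trie; the remaining "ta" must be added.
So 12 − 10 = 2 new nodes.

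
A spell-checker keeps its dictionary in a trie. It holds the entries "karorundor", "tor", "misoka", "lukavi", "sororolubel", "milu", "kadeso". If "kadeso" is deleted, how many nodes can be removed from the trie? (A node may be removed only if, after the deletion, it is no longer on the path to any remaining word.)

After clearing the end-marker at "kadeso", prune upward until reaching a node still needed by another word.
The suffix "deso" (4 nodes) is used only by "kadeso"; the node for "ka" still has the child "r", so pruning stops there.
Nodes removed: 4

4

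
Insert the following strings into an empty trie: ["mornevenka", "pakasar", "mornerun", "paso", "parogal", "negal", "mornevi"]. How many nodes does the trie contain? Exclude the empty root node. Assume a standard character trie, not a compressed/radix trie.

33

For each word, the new-node count is its length minus the longest prefix already in the trie:
  "mornevenka" → 10 new (m, o, r, n, e, v, e, n, k, a)
  "pakasar" → 7 new (p, a, k, a, s, a, r)
  "mornerun" → prefix "morne" already present; 3 new (r, u, n)
  "paso" → prefix "pa" already present; 2 new (s, o)
  "parogal" → prefix "pa" already present; 5 new (r, o, g, a, l)
  "negal" → 5 new (n, e, g, a, l)
  "mornevi" → prefix "mornev" already present; 1 new (i)
Total nodes = 10 + 7 + 3 + 2 + 5 + 5 + 1 = 33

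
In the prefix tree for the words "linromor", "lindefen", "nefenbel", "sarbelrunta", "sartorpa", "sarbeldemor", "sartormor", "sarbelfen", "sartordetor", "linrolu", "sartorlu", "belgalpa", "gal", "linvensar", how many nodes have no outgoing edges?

A leaf is a node with no children — equivalently, the end of a word that is not a proper prefix of any other stored word.
Those words: "belgalpa", "gal", "lindefen", "linrolu", "linromor", "linvensar", "nefenbel", "sarbeldemor", "sarbelfen", "sarbelrunta", "sartordetor", "sartorlu", "sartormor", "sartorpa"
Leaf count: 14

14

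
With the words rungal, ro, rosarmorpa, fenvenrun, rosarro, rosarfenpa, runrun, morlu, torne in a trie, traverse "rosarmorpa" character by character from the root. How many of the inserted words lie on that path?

Walk "rosarmorpa" from the root; an end-of-word marker is hit whenever a stored word is a prefix of "rosarmorpa".
Prefixes of the query that are stored words: "ro", "rosarmorpa"
Count: 2

2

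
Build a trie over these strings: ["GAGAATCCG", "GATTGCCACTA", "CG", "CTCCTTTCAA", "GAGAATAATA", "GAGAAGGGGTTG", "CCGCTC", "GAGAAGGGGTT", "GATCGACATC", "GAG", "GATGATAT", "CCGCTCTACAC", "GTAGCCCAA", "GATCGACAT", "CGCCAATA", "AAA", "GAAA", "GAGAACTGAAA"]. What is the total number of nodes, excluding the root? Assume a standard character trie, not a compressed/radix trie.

Trace insertions, counting only characters that open a new branch:
  "GAGAATCCG" → 9 new (G, A, G, A, A, T, C, C, G)
  "GATTGCCACTA" → prefix "GA" already present; 9 new (T, T, G, C, C, A, C, T, A)
  "CG" → 2 new (C, G)
  "CTCCTTTCAA" → prefix "C" already present; 9 new (T, C, C, T, T, T, C, A, A)
  "GAGAATAATA" → prefix "GAGAAT" already present; 4 new (A, A, T, A)
  "GAGAAGGGGTTG" → prefix "GAGAA" already present; 7 new (G, G, G, G, T, T, G)
  "CCGCTC" → prefix "C" already present; 5 new (C, G, C, T, C)
  "GAGAAGGGGTT" → prefix "GAGAAGGGGTT" already present; 0 new (none)
  "GATCGACATC" → prefix "GAT" already present; 7 new (C, G, A, C, A, T, C)
  "GAG" → prefix "GAG" already present; 0 new (none)
  "GATGATAT" → prefix "GAT" already present; 5 new (G, A, T, A, T)
  "CCGCTCTACAC" → prefix "CCGCTC" already present; 5 new (T, A, C, A, C)
  "GTAGCCCAA" → prefix "G" already present; 8 new (T, A, G, C, C, C, A, A)
  "GATCGACAT" → prefix "GATCGACAT" already present; 0 new (none)
  "CGCCAATA" → prefix "CG" already present; 6 new (C, C, A, A, T, A)
  "AAA" → 3 new (A, A, A)
  "GAAA" → prefix "GA" already present; 2 new (A, A)
  "GAGAACTGAAA" → prefix "GAGAA" already present; 6 new (C, T, G, A, A, A)
Total nodes = 9 + 9 + 2 + 9 + 4 + 7 + 5 + 0 + 7 + 0 + 5 + 5 + 8 + 0 + 6 + 3 + 2 + 6 = 87

87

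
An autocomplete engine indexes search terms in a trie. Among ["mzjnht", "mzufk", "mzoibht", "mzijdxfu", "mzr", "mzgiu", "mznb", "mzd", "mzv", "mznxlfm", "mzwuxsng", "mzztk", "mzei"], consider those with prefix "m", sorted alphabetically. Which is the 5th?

Words with prefix "m", in lexicographic order: "mzd", "mzei", "mzgiu", "mzijdxfu", "mzjnht", "mznb", "mznxlfm", "mzoibht", "mzr", "mzufk", "mzv", "mzwuxsng", "mzztk"
The 5th is mzjnht.

mzjnht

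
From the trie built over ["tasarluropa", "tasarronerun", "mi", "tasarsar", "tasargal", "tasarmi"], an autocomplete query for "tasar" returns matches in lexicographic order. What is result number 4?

tasarronerun

DFS of the "tasar" subtree visits, in order: "tasargal", "tasarluropa", "tasarmi", "tasarronerun", "tasarsar"
Position 4: tasarronerun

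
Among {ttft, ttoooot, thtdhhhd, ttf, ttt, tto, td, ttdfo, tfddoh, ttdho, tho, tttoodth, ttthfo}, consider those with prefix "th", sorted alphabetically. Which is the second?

DFS of the "th" subtree visits, in order: "tho", "thtdhhhd"
Position 2: thtdhhhd

thtdhhhd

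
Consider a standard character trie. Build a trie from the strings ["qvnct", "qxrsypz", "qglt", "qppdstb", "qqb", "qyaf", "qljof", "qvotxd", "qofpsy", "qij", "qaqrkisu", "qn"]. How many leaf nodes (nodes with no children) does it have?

12

Leaves are exactly the stored words that no other stored word extends.
Those words: "qaqrkisu", "qglt", "qij", "qljof", "qn", "qofpsy", "qppdstb", "qqb", "qvnct", "qvotxd", "qxrsypz", "qyaf"
Leaf count: 12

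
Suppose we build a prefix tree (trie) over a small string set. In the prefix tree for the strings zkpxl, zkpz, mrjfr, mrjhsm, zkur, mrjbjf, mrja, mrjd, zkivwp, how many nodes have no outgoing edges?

A leaf is a node with no children — equivalently, the end of a word that is not a proper prefix of any other stored word.
Those words: "mrja", "mrjbjf", "mrjd", "mrjfr", "mrjhsm", "zkivwp", "zkpxl", "zkpz", "zkur"
Leaf count: 9

9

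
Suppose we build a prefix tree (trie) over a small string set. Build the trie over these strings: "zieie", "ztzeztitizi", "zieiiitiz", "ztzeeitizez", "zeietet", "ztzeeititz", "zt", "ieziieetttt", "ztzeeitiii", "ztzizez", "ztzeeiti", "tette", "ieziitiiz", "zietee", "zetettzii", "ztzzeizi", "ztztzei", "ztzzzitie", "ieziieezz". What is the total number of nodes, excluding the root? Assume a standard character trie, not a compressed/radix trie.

87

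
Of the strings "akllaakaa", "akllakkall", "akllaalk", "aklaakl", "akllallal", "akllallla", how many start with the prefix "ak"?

Filter for entries beginning with "ak":
Words under "ak": aklaakl, akllaakaa, akllaalk, akllakkall, akllallal, akllallla
Count: 6

6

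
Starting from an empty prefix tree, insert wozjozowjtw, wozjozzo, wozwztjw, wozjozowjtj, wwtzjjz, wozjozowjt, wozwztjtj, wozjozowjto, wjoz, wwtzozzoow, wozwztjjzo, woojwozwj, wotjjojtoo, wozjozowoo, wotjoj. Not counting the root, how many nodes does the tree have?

59

Count nodes per top-level branch (shared prefixes stored once):
  'w'-branch (wjoz, woojwozwj, wotjjojtoo, wotjoj, wozjozowjt, wozjozowjtj, wozjozowjto, wozjozowjtw, wozjozowoo, wozjozzo, wozwztjjzo, wozwztjtj, wozwztjw, wwtzjjz, wwtzozzoow): 59 nodes
Sum: 59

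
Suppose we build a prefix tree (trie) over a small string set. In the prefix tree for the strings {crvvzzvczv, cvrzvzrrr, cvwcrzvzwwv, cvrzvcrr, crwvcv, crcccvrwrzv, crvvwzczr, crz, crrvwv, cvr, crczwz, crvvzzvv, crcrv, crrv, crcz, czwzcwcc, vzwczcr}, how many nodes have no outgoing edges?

14

Leaves are exactly the stored words that no other stored word extends.
Those words: "crcccvrwrzv", "crcrv", "crczwz", "crrvwv", "crvvwzczr", "crvvzzvczv", "crvvzzvv", "crwvcv", "crz", "cvrzvcrr", "cvrzvzrrr", "cvwcrzvzwwv", "czwzcwcc", "vzwczcr"
Leaf count: 14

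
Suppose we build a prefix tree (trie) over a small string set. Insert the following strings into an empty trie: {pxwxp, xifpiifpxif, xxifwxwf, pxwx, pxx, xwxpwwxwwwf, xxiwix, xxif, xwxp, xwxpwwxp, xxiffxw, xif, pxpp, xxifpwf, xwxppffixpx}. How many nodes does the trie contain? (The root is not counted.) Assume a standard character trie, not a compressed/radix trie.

53

Count nodes per top-level branch (shared prefixes stored once):
  'p'-branch (pxpp, pxwx, pxwxp, pxx): 8 nodes
  'x'-branch (xif, xifpiifpxif, xwxp, xwxppffixpx, xwxpwwxp, xwxpwwxwwwf, xxif, xxiffxw, xxifpwf, xxifwxwf, xxiwix): 45 nodes
Sum: 53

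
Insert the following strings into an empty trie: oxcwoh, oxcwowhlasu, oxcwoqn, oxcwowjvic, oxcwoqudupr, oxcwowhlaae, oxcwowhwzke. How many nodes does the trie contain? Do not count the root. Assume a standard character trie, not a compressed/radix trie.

Trie structure (* marks end of a word):
(root)
└─ o
   └─ x
      └─ c
         └─ w
            └─ o
               ├─ h *
               ├─ q
               │  ├─ n *
               │  └─ u
               │     └─ d
               │        └─ u
               │           └─ p
               │              └─ r *
               └─ w
                  ├─ h
                  │  ├─ l
                  │  │  └─ a
                  │  │     ├─ a
                  │  │     │  └─ e *
                  │  │     └─ s
                  │  │        └─ u *
                  │  └─ w
                  │     └─ z
                  │        └─ k
                  │           └─ e *
                  └─ j
                     └─ v
                        └─ i
                           └─ c *
Counting every labelled node above: 29.

29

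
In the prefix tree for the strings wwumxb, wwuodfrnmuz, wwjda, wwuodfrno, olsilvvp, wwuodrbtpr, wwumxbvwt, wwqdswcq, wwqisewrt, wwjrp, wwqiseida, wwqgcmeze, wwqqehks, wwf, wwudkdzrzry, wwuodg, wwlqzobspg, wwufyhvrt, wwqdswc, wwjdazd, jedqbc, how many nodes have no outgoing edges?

A leaf is a node with no children — equivalently, the end of a word that is not a proper prefix of any other stored word.
Those words: "jedqbc", "olsilvvp", "wwf", "wwjdazd", "wwjrp", "wwlqzobspg", "wwqdswcq", "wwqgcmeze", "wwqiseida", "wwqisewrt", "wwqqehks", "wwudkdzrzry", "wwufyhvrt", "wwumxbvwt", "wwuodfrnmuz", "wwuodfrno", "wwuodg", "wwuodrbtpr"
Leaf count: 18

18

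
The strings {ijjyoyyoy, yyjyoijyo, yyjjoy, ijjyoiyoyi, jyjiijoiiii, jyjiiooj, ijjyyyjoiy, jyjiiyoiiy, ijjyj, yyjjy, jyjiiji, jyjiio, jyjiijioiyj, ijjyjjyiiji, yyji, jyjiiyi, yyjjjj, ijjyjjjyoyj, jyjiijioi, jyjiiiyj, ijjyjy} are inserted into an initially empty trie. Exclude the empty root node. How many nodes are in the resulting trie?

77

Count nodes per top-level branch (shared prefixes stored once):
  'i'-branch (ijjyj, ijjyjjjyoyj, ijjyjjyiiji, ijjyjy, ijjyoiyoyi, ijjyoyyoy, ijjyyyjoiy): 33 nodes
  'j'-branch (jyjiiiyj, jyjiiji, jyjiijioi, jyjiijioiyj, jyjiijoiiii, jyjiio, jyjiiooj, jyjiiyi, jyjiiyoiiy): 28 nodes
  'y'-branch (yyji, yyjjjj, yyjjoy, yyjjy, yyjyoijyo): 16 nodes
Sum: 77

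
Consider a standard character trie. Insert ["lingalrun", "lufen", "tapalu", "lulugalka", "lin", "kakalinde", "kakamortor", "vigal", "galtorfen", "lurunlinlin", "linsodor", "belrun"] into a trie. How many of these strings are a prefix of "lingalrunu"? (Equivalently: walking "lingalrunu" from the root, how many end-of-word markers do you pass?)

2

Walk "lingalrunu" from the root; an end-of-word marker is hit whenever a stored word is a prefix of "lingalrunu".
Prefixes of the query that are stored words: "lin", "lingalrun"
Count: 2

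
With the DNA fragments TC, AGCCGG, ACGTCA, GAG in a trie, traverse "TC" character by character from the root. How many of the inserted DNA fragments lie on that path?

1

Check each prefix of "TC" against the stored set — each match is an end-marker on the path.
Prefixes of the query that are stored words: "TC"
Count: 1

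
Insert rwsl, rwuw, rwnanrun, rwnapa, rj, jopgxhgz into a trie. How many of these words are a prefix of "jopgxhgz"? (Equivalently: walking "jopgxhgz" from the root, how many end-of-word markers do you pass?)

1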